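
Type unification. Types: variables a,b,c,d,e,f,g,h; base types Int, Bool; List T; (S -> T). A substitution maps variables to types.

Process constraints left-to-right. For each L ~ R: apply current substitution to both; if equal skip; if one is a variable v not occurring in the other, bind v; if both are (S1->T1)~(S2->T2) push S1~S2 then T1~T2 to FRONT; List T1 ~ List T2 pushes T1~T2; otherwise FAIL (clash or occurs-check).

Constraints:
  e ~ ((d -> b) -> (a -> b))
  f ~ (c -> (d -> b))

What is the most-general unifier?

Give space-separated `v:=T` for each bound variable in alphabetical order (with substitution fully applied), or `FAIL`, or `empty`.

step 1: unify e ~ ((d -> b) -> (a -> b))  [subst: {-} | 1 pending]
  bind e := ((d -> b) -> (a -> b))
step 2: unify f ~ (c -> (d -> b))  [subst: {e:=((d -> b) -> (a -> b))} | 0 pending]
  bind f := (c -> (d -> b))

Answer: e:=((d -> b) -> (a -> b)) f:=(c -> (d -> b))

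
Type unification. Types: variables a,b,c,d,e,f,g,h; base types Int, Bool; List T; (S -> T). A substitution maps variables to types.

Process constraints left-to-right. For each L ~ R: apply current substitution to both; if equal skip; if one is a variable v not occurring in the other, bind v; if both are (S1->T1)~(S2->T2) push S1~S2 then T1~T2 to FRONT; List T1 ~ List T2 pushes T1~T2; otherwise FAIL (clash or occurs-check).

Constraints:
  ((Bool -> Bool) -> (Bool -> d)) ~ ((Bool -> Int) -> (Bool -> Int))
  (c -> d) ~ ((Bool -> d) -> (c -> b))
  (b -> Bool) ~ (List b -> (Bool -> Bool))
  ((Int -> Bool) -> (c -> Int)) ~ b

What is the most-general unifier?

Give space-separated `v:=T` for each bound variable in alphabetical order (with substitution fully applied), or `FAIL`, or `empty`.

Answer: FAIL

Derivation:
step 1: unify ((Bool -> Bool) -> (Bool -> d)) ~ ((Bool -> Int) -> (Bool -> Int))  [subst: {-} | 3 pending]
  -> decompose arrow: push (Bool -> Bool)~(Bool -> Int), (Bool -> d)~(Bool -> Int)
step 2: unify (Bool -> Bool) ~ (Bool -> Int)  [subst: {-} | 4 pending]
  -> decompose arrow: push Bool~Bool, Bool~Int
step 3: unify Bool ~ Bool  [subst: {-} | 5 pending]
  -> identical, skip
step 4: unify Bool ~ Int  [subst: {-} | 4 pending]
  clash: Bool vs Int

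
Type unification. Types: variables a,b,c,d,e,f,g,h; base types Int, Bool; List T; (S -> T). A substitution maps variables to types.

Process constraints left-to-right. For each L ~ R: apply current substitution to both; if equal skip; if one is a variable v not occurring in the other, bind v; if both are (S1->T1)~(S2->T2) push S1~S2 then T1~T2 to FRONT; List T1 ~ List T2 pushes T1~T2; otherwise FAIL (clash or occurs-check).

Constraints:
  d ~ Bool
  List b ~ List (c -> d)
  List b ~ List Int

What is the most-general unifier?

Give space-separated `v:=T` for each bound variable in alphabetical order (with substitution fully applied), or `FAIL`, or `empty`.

step 1: unify d ~ Bool  [subst: {-} | 2 pending]
  bind d := Bool
step 2: unify List b ~ List (c -> Bool)  [subst: {d:=Bool} | 1 pending]
  -> decompose List: push b~(c -> Bool)
step 3: unify b ~ (c -> Bool)  [subst: {d:=Bool} | 1 pending]
  bind b := (c -> Bool)
step 4: unify List (c -> Bool) ~ List Int  [subst: {d:=Bool, b:=(c -> Bool)} | 0 pending]
  -> decompose List: push (c -> Bool)~Int
step 5: unify (c -> Bool) ~ Int  [subst: {d:=Bool, b:=(c -> Bool)} | 0 pending]
  clash: (c -> Bool) vs Int

Answer: FAIL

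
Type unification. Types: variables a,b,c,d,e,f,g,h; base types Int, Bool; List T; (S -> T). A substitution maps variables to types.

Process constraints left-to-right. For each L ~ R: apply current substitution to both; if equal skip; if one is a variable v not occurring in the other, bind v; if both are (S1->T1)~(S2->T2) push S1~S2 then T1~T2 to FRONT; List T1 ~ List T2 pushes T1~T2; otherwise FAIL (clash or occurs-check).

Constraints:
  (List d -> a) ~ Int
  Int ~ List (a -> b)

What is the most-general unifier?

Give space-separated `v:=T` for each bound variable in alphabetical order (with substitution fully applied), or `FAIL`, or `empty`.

Answer: FAIL

Derivation:
step 1: unify (List d -> a) ~ Int  [subst: {-} | 1 pending]
  clash: (List d -> a) vs Int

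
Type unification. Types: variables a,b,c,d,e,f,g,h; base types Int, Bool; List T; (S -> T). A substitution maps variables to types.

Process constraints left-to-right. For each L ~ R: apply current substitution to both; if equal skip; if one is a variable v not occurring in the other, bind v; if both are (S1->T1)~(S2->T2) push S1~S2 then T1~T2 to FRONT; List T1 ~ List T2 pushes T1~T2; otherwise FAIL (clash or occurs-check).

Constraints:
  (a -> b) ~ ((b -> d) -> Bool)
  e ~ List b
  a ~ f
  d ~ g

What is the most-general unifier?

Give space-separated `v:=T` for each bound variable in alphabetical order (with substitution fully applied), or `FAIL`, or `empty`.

Answer: a:=(Bool -> g) b:=Bool d:=g e:=List Bool f:=(Bool -> g)

Derivation:
step 1: unify (a -> b) ~ ((b -> d) -> Bool)  [subst: {-} | 3 pending]
  -> decompose arrow: push a~(b -> d), b~Bool
step 2: unify a ~ (b -> d)  [subst: {-} | 4 pending]
  bind a := (b -> d)
step 3: unify b ~ Bool  [subst: {a:=(b -> d)} | 3 pending]
  bind b := Bool
step 4: unify e ~ List Bool  [subst: {a:=(b -> d), b:=Bool} | 2 pending]
  bind e := List Bool
step 5: unify (Bool -> d) ~ f  [subst: {a:=(b -> d), b:=Bool, e:=List Bool} | 1 pending]
  bind f := (Bool -> d)
step 6: unify d ~ g  [subst: {a:=(b -> d), b:=Bool, e:=List Bool, f:=(Bool -> d)} | 0 pending]
  bind d := g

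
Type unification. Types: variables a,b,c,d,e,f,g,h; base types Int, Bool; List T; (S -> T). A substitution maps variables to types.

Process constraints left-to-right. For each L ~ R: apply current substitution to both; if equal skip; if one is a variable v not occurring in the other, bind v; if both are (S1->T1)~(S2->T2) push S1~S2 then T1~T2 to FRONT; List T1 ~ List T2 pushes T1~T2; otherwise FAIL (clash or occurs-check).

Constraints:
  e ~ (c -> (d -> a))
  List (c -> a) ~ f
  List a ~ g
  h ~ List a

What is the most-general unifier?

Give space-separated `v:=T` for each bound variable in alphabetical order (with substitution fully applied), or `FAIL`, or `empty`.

step 1: unify e ~ (c -> (d -> a))  [subst: {-} | 3 pending]
  bind e := (c -> (d -> a))
step 2: unify List (c -> a) ~ f  [subst: {e:=(c -> (d -> a))} | 2 pending]
  bind f := List (c -> a)
step 3: unify List a ~ g  [subst: {e:=(c -> (d -> a)), f:=List (c -> a)} | 1 pending]
  bind g := List a
step 4: unify h ~ List a  [subst: {e:=(c -> (d -> a)), f:=List (c -> a), g:=List a} | 0 pending]
  bind h := List a

Answer: e:=(c -> (d -> a)) f:=List (c -> a) g:=List a h:=List a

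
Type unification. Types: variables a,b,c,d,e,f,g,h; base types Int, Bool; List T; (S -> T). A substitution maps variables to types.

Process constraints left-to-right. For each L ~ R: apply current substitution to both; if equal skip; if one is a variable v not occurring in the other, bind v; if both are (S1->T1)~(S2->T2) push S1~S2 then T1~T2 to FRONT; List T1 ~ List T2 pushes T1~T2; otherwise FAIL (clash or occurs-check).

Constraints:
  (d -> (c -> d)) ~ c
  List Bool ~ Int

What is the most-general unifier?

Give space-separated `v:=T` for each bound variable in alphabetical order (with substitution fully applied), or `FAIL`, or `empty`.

Answer: FAIL

Derivation:
step 1: unify (d -> (c -> d)) ~ c  [subst: {-} | 1 pending]
  occurs-check fail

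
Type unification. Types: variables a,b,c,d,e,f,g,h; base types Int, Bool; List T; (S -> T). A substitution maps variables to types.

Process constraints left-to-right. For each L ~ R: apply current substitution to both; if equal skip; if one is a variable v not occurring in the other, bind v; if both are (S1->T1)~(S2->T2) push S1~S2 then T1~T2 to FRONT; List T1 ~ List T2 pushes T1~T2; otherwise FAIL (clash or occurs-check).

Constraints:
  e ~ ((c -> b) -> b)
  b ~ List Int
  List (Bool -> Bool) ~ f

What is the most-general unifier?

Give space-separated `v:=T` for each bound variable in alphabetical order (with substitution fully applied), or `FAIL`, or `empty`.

Answer: b:=List Int e:=((c -> List Int) -> List Int) f:=List (Bool -> Bool)

Derivation:
step 1: unify e ~ ((c -> b) -> b)  [subst: {-} | 2 pending]
  bind e := ((c -> b) -> b)
step 2: unify b ~ List Int  [subst: {e:=((c -> b) -> b)} | 1 pending]
  bind b := List Int
step 3: unify List (Bool -> Bool) ~ f  [subst: {e:=((c -> b) -> b), b:=List Int} | 0 pending]
  bind f := List (Bool -> Bool)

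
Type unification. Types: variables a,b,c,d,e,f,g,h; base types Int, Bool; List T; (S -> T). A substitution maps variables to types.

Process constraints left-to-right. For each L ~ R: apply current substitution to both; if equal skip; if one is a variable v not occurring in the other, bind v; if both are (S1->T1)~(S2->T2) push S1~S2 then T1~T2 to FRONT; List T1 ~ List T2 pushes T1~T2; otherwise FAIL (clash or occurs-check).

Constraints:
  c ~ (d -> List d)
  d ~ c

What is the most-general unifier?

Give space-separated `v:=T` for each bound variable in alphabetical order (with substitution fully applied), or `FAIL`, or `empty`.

Answer: FAIL

Derivation:
step 1: unify c ~ (d -> List d)  [subst: {-} | 1 pending]
  bind c := (d -> List d)
step 2: unify d ~ (d -> List d)  [subst: {c:=(d -> List d)} | 0 pending]
  occurs-check fail: d in (d -> List d)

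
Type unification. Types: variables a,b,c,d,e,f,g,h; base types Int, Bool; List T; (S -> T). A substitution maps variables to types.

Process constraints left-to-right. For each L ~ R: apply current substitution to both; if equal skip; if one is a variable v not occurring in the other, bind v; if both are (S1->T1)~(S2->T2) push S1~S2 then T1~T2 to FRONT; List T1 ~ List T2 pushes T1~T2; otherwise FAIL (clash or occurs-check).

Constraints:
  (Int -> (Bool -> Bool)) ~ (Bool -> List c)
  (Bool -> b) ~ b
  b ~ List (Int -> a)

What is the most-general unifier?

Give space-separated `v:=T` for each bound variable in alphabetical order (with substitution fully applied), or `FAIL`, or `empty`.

Answer: FAIL

Derivation:
step 1: unify (Int -> (Bool -> Bool)) ~ (Bool -> List c)  [subst: {-} | 2 pending]
  -> decompose arrow: push Int~Bool, (Bool -> Bool)~List c
step 2: unify Int ~ Bool  [subst: {-} | 3 pending]
  clash: Int vs Bool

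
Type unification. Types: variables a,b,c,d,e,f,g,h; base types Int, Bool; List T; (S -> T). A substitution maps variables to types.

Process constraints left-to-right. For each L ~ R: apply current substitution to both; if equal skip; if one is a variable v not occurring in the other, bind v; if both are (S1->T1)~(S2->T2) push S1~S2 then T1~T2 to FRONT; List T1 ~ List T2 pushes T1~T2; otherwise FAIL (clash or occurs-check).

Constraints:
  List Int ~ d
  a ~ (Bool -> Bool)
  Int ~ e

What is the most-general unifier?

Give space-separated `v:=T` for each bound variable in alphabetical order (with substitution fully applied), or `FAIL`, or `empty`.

step 1: unify List Int ~ d  [subst: {-} | 2 pending]
  bind d := List Int
step 2: unify a ~ (Bool -> Bool)  [subst: {d:=List Int} | 1 pending]
  bind a := (Bool -> Bool)
step 3: unify Int ~ e  [subst: {d:=List Int, a:=(Bool -> Bool)} | 0 pending]
  bind e := Int

Answer: a:=(Bool -> Bool) d:=List Int e:=Int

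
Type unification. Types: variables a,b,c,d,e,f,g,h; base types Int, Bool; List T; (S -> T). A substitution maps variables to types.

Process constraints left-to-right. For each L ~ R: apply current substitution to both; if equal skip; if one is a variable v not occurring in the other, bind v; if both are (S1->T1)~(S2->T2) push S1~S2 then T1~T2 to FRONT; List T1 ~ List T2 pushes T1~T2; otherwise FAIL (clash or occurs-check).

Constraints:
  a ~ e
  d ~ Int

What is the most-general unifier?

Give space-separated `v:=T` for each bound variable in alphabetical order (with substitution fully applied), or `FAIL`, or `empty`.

Answer: a:=e d:=Int

Derivation:
step 1: unify a ~ e  [subst: {-} | 1 pending]
  bind a := e
step 2: unify d ~ Int  [subst: {a:=e} | 0 pending]
  bind d := Int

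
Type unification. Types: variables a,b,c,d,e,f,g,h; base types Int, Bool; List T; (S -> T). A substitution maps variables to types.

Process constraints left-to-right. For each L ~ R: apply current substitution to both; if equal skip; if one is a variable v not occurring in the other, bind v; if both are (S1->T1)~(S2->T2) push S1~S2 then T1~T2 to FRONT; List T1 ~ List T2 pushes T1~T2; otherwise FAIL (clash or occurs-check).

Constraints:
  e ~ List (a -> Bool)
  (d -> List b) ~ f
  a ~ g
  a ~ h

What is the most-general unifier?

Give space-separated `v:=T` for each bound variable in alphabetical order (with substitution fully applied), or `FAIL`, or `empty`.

Answer: a:=h e:=List (h -> Bool) f:=(d -> List b) g:=h

Derivation:
step 1: unify e ~ List (a -> Bool)  [subst: {-} | 3 pending]
  bind e := List (a -> Bool)
step 2: unify (d -> List b) ~ f  [subst: {e:=List (a -> Bool)} | 2 pending]
  bind f := (d -> List b)
step 3: unify a ~ g  [subst: {e:=List (a -> Bool), f:=(d -> List b)} | 1 pending]
  bind a := g
step 4: unify g ~ h  [subst: {e:=List (a -> Bool), f:=(d -> List b), a:=g} | 0 pending]
  bind g := h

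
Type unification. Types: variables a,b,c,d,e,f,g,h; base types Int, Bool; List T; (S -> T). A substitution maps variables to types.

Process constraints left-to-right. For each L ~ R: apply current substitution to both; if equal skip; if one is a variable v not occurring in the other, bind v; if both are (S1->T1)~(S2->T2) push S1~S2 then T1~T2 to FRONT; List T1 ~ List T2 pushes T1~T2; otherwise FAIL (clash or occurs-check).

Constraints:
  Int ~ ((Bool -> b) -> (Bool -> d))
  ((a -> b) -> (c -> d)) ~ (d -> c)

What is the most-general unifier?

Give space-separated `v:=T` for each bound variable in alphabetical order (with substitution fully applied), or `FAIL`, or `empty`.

step 1: unify Int ~ ((Bool -> b) -> (Bool -> d))  [subst: {-} | 1 pending]
  clash: Int vs ((Bool -> b) -> (Bool -> d))

Answer: FAIL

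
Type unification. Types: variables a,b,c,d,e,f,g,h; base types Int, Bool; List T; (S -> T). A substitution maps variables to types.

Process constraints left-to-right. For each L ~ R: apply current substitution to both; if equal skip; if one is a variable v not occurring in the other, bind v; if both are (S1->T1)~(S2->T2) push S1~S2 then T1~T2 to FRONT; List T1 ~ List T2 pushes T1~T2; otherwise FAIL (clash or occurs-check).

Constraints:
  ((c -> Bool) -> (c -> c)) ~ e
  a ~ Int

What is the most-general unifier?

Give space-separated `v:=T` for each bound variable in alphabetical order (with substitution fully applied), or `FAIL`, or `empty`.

Answer: a:=Int e:=((c -> Bool) -> (c -> c))

Derivation:
step 1: unify ((c -> Bool) -> (c -> c)) ~ e  [subst: {-} | 1 pending]
  bind e := ((c -> Bool) -> (c -> c))
step 2: unify a ~ Int  [subst: {e:=((c -> Bool) -> (c -> c))} | 0 pending]
  bind a := Int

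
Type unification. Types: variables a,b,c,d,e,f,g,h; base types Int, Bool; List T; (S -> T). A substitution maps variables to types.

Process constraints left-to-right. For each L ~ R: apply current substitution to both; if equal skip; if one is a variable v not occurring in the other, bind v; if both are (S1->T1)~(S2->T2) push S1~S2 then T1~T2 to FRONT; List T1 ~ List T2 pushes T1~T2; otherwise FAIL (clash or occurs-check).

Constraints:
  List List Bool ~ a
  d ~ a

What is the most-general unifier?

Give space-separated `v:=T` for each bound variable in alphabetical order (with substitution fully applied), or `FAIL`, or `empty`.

step 1: unify List List Bool ~ a  [subst: {-} | 1 pending]
  bind a := List List Bool
step 2: unify d ~ List List Bool  [subst: {a:=List List Bool} | 0 pending]
  bind d := List List Bool

Answer: a:=List List Bool d:=List List Bool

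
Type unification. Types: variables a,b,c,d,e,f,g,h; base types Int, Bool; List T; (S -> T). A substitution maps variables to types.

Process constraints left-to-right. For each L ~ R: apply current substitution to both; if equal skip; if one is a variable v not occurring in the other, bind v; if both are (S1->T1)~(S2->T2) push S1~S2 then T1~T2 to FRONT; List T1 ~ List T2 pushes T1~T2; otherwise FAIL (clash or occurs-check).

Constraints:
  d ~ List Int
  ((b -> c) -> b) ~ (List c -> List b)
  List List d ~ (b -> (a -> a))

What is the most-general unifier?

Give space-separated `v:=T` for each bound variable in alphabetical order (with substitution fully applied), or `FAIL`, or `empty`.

step 1: unify d ~ List Int  [subst: {-} | 2 pending]
  bind d := List Int
step 2: unify ((b -> c) -> b) ~ (List c -> List b)  [subst: {d:=List Int} | 1 pending]
  -> decompose arrow: push (b -> c)~List c, b~List b
step 3: unify (b -> c) ~ List c  [subst: {d:=List Int} | 2 pending]
  clash: (b -> c) vs List c

Answer: FAIL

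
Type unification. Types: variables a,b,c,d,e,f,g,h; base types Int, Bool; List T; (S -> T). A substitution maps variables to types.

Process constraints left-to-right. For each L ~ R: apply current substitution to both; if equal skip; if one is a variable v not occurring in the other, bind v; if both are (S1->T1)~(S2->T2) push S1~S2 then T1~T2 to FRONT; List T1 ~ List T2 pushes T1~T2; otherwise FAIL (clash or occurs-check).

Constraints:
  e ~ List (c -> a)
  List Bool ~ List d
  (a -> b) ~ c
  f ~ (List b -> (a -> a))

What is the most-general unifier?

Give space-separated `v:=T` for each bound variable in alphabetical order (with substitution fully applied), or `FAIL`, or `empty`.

Answer: c:=(a -> b) d:=Bool e:=List ((a -> b) -> a) f:=(List b -> (a -> a))

Derivation:
step 1: unify e ~ List (c -> a)  [subst: {-} | 3 pending]
  bind e := List (c -> a)
step 2: unify List Bool ~ List d  [subst: {e:=List (c -> a)} | 2 pending]
  -> decompose List: push Bool~d
step 3: unify Bool ~ d  [subst: {e:=List (c -> a)} | 2 pending]
  bind d := Bool
step 4: unify (a -> b) ~ c  [subst: {e:=List (c -> a), d:=Bool} | 1 pending]
  bind c := (a -> b)
step 5: unify f ~ (List b -> (a -> a))  [subst: {e:=List (c -> a), d:=Bool, c:=(a -> b)} | 0 pending]
  bind f := (List b -> (a -> a))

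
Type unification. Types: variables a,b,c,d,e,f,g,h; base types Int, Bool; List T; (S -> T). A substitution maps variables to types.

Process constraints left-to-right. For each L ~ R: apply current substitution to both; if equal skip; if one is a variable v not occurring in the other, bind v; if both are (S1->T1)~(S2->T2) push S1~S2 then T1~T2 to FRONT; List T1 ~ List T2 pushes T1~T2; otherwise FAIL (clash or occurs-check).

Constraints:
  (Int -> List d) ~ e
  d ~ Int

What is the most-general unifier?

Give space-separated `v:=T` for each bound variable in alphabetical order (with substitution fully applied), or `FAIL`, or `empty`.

Answer: d:=Int e:=(Int -> List Int)

Derivation:
step 1: unify (Int -> List d) ~ e  [subst: {-} | 1 pending]
  bind e := (Int -> List d)
step 2: unify d ~ Int  [subst: {e:=(Int -> List d)} | 0 pending]
  bind d := Int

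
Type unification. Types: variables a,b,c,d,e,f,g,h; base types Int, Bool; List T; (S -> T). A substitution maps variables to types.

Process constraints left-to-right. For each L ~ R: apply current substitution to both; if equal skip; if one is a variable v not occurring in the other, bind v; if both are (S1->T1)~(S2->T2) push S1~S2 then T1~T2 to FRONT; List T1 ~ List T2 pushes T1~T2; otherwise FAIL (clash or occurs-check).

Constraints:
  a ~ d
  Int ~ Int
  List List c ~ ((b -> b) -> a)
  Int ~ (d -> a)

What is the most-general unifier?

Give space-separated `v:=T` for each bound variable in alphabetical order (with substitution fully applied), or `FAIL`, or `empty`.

Answer: FAIL

Derivation:
step 1: unify a ~ d  [subst: {-} | 3 pending]
  bind a := d
step 2: unify Int ~ Int  [subst: {a:=d} | 2 pending]
  -> identical, skip
step 3: unify List List c ~ ((b -> b) -> d)  [subst: {a:=d} | 1 pending]
  clash: List List c vs ((b -> b) -> d)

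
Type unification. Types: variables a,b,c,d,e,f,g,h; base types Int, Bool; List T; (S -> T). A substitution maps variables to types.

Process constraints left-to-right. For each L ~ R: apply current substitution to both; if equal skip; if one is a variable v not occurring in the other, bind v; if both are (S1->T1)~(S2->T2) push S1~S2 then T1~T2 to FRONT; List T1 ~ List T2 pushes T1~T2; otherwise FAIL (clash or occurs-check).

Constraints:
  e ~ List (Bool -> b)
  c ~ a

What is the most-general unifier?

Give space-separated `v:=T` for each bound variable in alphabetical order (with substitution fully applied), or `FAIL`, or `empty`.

step 1: unify e ~ List (Bool -> b)  [subst: {-} | 1 pending]
  bind e := List (Bool -> b)
step 2: unify c ~ a  [subst: {e:=List (Bool -> b)} | 0 pending]
  bind c := a

Answer: c:=a e:=List (Bool -> b)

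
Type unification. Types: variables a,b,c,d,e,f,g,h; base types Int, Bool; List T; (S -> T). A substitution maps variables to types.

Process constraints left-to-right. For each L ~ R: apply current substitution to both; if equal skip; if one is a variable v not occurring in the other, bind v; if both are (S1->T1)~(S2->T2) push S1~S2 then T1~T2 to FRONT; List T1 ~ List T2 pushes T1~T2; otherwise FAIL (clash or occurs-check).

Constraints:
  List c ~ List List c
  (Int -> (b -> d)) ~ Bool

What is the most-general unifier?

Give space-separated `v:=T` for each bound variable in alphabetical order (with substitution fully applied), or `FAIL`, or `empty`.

Answer: FAIL

Derivation:
step 1: unify List c ~ List List c  [subst: {-} | 1 pending]
  -> decompose List: push c~List c
step 2: unify c ~ List c  [subst: {-} | 1 pending]
  occurs-check fail: c in List c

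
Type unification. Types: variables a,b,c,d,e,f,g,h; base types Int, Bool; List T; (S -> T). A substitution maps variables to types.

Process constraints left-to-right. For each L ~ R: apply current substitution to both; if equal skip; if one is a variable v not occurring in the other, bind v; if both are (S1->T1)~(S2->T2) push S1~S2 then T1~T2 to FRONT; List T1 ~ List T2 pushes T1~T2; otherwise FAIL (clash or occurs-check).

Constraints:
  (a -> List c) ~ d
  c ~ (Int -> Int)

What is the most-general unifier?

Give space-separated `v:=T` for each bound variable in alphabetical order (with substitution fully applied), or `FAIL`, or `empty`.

step 1: unify (a -> List c) ~ d  [subst: {-} | 1 pending]
  bind d := (a -> List c)
step 2: unify c ~ (Int -> Int)  [subst: {d:=(a -> List c)} | 0 pending]
  bind c := (Int -> Int)

Answer: c:=(Int -> Int) d:=(a -> List (Int -> Int))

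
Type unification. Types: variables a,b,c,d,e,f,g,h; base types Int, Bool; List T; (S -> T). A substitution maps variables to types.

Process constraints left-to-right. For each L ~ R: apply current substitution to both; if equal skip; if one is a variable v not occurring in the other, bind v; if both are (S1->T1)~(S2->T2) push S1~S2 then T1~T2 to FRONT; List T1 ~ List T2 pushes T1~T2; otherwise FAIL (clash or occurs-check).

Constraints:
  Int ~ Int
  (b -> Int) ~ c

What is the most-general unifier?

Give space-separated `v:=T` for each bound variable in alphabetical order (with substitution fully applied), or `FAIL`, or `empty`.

Answer: c:=(b -> Int)

Derivation:
step 1: unify Int ~ Int  [subst: {-} | 1 pending]
  -> identical, skip
step 2: unify (b -> Int) ~ c  [subst: {-} | 0 pending]
  bind c := (b -> Int)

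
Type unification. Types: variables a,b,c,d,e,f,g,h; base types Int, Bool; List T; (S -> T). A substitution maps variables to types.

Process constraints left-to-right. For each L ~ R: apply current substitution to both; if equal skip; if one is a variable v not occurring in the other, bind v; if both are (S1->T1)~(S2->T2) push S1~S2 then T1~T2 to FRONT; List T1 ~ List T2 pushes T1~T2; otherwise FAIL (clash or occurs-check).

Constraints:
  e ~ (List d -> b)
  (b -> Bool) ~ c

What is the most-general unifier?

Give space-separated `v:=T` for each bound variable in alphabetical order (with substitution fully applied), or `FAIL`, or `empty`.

step 1: unify e ~ (List d -> b)  [subst: {-} | 1 pending]
  bind e := (List d -> b)
step 2: unify (b -> Bool) ~ c  [subst: {e:=(List d -> b)} | 0 pending]
  bind c := (b -> Bool)

Answer: c:=(b -> Bool) e:=(List d -> b)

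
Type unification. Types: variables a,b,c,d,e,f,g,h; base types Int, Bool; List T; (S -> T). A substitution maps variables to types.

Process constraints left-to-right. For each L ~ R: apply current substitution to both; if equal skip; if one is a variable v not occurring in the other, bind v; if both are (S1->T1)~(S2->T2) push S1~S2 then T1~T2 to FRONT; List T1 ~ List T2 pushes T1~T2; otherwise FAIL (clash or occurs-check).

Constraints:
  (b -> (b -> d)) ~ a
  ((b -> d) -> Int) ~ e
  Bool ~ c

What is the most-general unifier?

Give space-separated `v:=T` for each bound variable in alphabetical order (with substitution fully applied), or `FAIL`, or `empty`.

Answer: a:=(b -> (b -> d)) c:=Bool e:=((b -> d) -> Int)

Derivation:
step 1: unify (b -> (b -> d)) ~ a  [subst: {-} | 2 pending]
  bind a := (b -> (b -> d))
step 2: unify ((b -> d) -> Int) ~ e  [subst: {a:=(b -> (b -> d))} | 1 pending]
  bind e := ((b -> d) -> Int)
step 3: unify Bool ~ c  [subst: {a:=(b -> (b -> d)), e:=((b -> d) -> Int)} | 0 pending]
  bind c := Bool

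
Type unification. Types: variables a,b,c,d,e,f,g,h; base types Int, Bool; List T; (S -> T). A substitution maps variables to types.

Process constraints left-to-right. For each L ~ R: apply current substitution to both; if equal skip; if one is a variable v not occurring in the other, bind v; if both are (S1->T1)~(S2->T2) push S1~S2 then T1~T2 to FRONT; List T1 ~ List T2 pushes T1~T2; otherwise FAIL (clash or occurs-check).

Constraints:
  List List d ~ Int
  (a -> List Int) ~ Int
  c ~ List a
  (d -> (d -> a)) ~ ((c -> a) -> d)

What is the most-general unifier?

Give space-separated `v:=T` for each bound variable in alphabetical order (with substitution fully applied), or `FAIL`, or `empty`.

step 1: unify List List d ~ Int  [subst: {-} | 3 pending]
  clash: List List d vs Int

Answer: FAIL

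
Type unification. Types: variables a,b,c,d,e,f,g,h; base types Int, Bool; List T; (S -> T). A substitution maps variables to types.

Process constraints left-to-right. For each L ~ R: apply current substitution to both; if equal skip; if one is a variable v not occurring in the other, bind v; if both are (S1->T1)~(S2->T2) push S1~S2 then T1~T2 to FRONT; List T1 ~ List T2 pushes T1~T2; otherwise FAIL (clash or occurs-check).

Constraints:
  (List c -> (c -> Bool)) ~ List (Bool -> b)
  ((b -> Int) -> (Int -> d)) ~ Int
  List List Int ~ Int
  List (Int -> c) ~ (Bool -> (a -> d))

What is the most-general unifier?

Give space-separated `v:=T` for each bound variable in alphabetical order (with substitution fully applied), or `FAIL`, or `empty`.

Answer: FAIL

Derivation:
step 1: unify (List c -> (c -> Bool)) ~ List (Bool -> b)  [subst: {-} | 3 pending]
  clash: (List c -> (c -> Bool)) vs List (Bool -> b)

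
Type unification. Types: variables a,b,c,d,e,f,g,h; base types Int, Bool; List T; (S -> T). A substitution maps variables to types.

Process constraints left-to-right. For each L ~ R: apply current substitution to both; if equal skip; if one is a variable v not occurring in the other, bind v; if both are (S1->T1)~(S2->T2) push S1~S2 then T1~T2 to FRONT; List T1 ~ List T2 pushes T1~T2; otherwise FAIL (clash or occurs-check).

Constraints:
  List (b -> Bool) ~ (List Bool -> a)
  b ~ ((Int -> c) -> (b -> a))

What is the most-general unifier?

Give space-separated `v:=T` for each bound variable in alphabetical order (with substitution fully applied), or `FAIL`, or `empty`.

step 1: unify List (b -> Bool) ~ (List Bool -> a)  [subst: {-} | 1 pending]
  clash: List (b -> Bool) vs (List Bool -> a)

Answer: FAIL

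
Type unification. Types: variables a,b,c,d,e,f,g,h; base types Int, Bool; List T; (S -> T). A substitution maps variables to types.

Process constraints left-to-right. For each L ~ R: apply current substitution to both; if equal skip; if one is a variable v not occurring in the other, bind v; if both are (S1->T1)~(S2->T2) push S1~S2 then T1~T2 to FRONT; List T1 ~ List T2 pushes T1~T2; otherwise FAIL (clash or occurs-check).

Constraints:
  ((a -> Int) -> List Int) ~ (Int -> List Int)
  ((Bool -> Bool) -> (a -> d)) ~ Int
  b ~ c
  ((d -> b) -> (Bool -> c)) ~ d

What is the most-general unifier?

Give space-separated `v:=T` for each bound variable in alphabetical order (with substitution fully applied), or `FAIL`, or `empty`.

step 1: unify ((a -> Int) -> List Int) ~ (Int -> List Int)  [subst: {-} | 3 pending]
  -> decompose arrow: push (a -> Int)~Int, List Int~List Int
step 2: unify (a -> Int) ~ Int  [subst: {-} | 4 pending]
  clash: (a -> Int) vs Int

Answer: FAIL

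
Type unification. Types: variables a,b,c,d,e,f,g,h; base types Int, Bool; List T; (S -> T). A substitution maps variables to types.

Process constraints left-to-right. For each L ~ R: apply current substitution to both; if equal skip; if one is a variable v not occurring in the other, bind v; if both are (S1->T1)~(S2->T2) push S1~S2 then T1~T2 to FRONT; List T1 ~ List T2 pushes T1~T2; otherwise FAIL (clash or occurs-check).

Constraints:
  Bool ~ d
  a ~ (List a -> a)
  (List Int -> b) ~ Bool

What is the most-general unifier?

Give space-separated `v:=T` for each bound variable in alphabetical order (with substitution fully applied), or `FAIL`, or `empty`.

Answer: FAIL

Derivation:
step 1: unify Bool ~ d  [subst: {-} | 2 pending]
  bind d := Bool
step 2: unify a ~ (List a -> a)  [subst: {d:=Bool} | 1 pending]
  occurs-check fail: a in (List a -> a)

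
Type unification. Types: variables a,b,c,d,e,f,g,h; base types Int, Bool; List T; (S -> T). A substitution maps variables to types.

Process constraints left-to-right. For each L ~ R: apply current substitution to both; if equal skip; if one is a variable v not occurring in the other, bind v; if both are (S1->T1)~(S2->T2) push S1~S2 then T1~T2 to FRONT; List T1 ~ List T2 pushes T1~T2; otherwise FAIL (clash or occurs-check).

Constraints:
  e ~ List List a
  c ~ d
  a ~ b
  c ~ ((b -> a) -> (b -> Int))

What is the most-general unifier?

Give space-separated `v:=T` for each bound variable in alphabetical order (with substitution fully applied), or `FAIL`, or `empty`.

step 1: unify e ~ List List a  [subst: {-} | 3 pending]
  bind e := List List a
step 2: unify c ~ d  [subst: {e:=List List a} | 2 pending]
  bind c := d
step 3: unify a ~ b  [subst: {e:=List List a, c:=d} | 1 pending]
  bind a := b
step 4: unify d ~ ((b -> b) -> (b -> Int))  [subst: {e:=List List a, c:=d, a:=b} | 0 pending]
  bind d := ((b -> b) -> (b -> Int))

Answer: a:=b c:=((b -> b) -> (b -> Int)) d:=((b -> b) -> (b -> Int)) e:=List List b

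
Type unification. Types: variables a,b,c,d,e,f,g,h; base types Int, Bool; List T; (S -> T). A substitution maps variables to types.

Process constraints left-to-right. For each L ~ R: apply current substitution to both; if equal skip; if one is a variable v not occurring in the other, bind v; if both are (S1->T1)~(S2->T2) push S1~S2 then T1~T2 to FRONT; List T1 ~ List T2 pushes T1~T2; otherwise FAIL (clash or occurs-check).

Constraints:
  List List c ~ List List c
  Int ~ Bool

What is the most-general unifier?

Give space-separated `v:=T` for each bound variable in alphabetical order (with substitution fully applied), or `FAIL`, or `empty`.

Answer: FAIL

Derivation:
step 1: unify List List c ~ List List c  [subst: {-} | 1 pending]
  -> identical, skip
step 2: unify Int ~ Bool  [subst: {-} | 0 pending]
  clash: Int vs Bool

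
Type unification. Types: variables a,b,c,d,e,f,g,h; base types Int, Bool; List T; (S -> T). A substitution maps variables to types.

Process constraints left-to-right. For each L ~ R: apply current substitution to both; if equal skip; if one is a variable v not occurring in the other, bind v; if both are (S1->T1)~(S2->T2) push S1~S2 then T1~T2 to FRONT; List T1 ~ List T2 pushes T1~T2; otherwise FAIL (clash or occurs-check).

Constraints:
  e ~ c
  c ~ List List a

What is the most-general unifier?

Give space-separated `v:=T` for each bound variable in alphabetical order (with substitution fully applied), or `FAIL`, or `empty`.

step 1: unify e ~ c  [subst: {-} | 1 pending]
  bind e := c
step 2: unify c ~ List List a  [subst: {e:=c} | 0 pending]
  bind c := List List a

Answer: c:=List List a e:=List List a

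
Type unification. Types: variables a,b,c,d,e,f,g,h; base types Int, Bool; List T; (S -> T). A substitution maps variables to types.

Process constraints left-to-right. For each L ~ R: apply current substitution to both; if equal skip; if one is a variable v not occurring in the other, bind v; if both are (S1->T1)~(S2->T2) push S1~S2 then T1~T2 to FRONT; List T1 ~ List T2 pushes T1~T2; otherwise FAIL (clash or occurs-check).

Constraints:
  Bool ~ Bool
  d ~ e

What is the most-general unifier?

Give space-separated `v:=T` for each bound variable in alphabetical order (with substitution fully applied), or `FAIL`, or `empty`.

step 1: unify Bool ~ Bool  [subst: {-} | 1 pending]
  -> identical, skip
step 2: unify d ~ e  [subst: {-} | 0 pending]
  bind d := e

Answer: d:=e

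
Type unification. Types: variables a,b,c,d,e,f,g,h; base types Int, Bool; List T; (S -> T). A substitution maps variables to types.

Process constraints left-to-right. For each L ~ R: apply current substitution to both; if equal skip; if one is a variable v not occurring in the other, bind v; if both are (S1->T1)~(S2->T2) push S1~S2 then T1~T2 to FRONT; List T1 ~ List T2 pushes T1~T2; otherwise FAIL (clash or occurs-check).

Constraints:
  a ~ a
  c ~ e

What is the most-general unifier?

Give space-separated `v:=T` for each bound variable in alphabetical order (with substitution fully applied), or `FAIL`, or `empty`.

Answer: c:=e

Derivation:
step 1: unify a ~ a  [subst: {-} | 1 pending]
  -> identical, skip
step 2: unify c ~ e  [subst: {-} | 0 pending]
  bind c := e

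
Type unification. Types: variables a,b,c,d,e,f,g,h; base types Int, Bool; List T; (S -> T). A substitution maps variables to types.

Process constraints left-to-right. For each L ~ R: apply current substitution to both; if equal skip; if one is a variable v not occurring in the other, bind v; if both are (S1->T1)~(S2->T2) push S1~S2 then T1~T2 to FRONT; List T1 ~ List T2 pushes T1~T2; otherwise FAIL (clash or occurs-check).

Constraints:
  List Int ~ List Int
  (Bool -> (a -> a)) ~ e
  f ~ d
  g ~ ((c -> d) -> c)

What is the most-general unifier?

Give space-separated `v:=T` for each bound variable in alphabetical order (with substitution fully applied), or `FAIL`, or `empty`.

step 1: unify List Int ~ List Int  [subst: {-} | 3 pending]
  -> identical, skip
step 2: unify (Bool -> (a -> a)) ~ e  [subst: {-} | 2 pending]
  bind e := (Bool -> (a -> a))
step 3: unify f ~ d  [subst: {e:=(Bool -> (a -> a))} | 1 pending]
  bind f := d
step 4: unify g ~ ((c -> d) -> c)  [subst: {e:=(Bool -> (a -> a)), f:=d} | 0 pending]
  bind g := ((c -> d) -> c)

Answer: e:=(Bool -> (a -> a)) f:=d g:=((c -> d) -> c)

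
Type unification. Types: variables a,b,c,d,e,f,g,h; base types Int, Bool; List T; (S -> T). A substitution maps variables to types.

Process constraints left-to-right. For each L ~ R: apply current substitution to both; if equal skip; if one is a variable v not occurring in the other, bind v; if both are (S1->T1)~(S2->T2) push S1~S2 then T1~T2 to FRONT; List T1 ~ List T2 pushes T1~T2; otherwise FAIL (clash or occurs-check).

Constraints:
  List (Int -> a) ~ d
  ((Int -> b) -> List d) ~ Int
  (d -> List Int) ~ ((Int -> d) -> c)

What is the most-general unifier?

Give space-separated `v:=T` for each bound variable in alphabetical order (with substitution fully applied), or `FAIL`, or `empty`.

step 1: unify List (Int -> a) ~ d  [subst: {-} | 2 pending]
  bind d := List (Int -> a)
step 2: unify ((Int -> b) -> List List (Int -> a)) ~ Int  [subst: {d:=List (Int -> a)} | 1 pending]
  clash: ((Int -> b) -> List List (Int -> a)) vs Int

Answer: FAIL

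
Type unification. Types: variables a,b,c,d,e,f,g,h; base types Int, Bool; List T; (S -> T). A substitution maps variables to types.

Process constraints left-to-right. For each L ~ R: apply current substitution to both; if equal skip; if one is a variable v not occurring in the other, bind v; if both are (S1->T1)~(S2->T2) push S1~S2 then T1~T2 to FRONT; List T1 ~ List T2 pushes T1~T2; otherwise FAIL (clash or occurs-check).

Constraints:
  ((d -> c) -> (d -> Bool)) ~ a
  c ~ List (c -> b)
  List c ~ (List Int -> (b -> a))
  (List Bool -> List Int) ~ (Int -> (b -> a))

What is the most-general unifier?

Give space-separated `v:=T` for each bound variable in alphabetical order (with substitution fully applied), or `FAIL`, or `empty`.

Answer: FAIL

Derivation:
step 1: unify ((d -> c) -> (d -> Bool)) ~ a  [subst: {-} | 3 pending]
  bind a := ((d -> c) -> (d -> Bool))
step 2: unify c ~ List (c -> b)  [subst: {a:=((d -> c) -> (d -> Bool))} | 2 pending]
  occurs-check fail: c in List (c -> b)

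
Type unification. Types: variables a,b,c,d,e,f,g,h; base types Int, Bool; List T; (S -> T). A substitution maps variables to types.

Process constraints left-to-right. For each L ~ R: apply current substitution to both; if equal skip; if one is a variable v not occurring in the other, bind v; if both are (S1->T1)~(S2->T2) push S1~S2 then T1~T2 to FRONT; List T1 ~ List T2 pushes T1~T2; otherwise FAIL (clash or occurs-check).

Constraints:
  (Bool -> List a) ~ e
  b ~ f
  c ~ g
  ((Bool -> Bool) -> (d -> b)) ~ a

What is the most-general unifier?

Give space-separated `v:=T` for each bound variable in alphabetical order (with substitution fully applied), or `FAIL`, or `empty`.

Answer: a:=((Bool -> Bool) -> (d -> f)) b:=f c:=g e:=(Bool -> List ((Bool -> Bool) -> (d -> f)))

Derivation:
step 1: unify (Bool -> List a) ~ e  [subst: {-} | 3 pending]
  bind e := (Bool -> List a)
step 2: unify b ~ f  [subst: {e:=(Bool -> List a)} | 2 pending]
  bind b := f
step 3: unify c ~ g  [subst: {e:=(Bool -> List a), b:=f} | 1 pending]
  bind c := g
step 4: unify ((Bool -> Bool) -> (d -> f)) ~ a  [subst: {e:=(Bool -> List a), b:=f, c:=g} | 0 pending]
  bind a := ((Bool -> Bool) -> (d -> f))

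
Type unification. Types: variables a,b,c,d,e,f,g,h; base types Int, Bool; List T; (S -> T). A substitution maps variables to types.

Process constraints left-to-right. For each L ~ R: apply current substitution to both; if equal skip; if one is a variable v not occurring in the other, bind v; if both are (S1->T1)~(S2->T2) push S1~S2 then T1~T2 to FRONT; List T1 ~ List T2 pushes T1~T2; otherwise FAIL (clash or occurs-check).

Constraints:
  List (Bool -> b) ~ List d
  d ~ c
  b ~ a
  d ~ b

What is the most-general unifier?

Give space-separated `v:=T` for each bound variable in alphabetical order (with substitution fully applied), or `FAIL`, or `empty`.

step 1: unify List (Bool -> b) ~ List d  [subst: {-} | 3 pending]
  -> decompose List: push (Bool -> b)~d
step 2: unify (Bool -> b) ~ d  [subst: {-} | 3 pending]
  bind d := (Bool -> b)
step 3: unify (Bool -> b) ~ c  [subst: {d:=(Bool -> b)} | 2 pending]
  bind c := (Bool -> b)
step 4: unify b ~ a  [subst: {d:=(Bool -> b), c:=(Bool -> b)} | 1 pending]
  bind b := a
step 5: unify (Bool -> a) ~ a  [subst: {d:=(Bool -> b), c:=(Bool -> b), b:=a} | 0 pending]
  occurs-check fail

Answer: FAIL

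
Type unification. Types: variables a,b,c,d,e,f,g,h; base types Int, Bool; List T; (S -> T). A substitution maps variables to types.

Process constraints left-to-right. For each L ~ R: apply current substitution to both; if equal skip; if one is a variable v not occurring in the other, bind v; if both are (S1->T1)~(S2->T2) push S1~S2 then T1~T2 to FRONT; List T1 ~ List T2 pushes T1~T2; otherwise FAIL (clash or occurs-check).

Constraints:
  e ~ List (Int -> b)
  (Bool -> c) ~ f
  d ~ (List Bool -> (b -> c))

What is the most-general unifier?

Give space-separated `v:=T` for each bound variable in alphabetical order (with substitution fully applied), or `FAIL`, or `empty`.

step 1: unify e ~ List (Int -> b)  [subst: {-} | 2 pending]
  bind e := List (Int -> b)
step 2: unify (Bool -> c) ~ f  [subst: {e:=List (Int -> b)} | 1 pending]
  bind f := (Bool -> c)
step 3: unify d ~ (List Bool -> (b -> c))  [subst: {e:=List (Int -> b), f:=(Bool -> c)} | 0 pending]
  bind d := (List Bool -> (b -> c))

Answer: d:=(List Bool -> (b -> c)) e:=List (Int -> b) f:=(Bool -> c)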